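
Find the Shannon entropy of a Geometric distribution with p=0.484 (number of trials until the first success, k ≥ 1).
1.4311 nats

We have X ~ Geometric(p=0.484) (number of trials until the first success, k ≥ 1).

The Shannon entropy measures the uncertainty or information content of the distribution.

For a Geometric distribution with p=0.484 (number of trials until the first success, k ≥ 1):
H(X) = 1.4311 nats

(In bits, this would be 2.0646 bits.)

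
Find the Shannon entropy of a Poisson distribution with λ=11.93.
2.6511 nats

We have X ~ Poisson(λ=11.93).

The Shannon entropy measures the uncertainty or information content of the distribution.

For a Poisson distribution with λ=11.93:
H(X) = 2.6511 nats

(In bits, this would be 3.8248 bits.)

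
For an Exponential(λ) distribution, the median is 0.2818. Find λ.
λ = 2.4597

For X ~ Exponential(λ), the CDF is F(x) = 1 - e^(-λx).
The median m satisfies F(m) = 0.5:
1 - e^(-λm) = 0.5
e^(-λm) = 0.5
λm = ln(2)
m = ln(2) / λ

Given m = 0.2818:
λ = ln(2) / 0.2818 = 0.693147 / 0.2818 = 2.4597

Verification: ln(2) / 2.4597 = 0.2818 ✓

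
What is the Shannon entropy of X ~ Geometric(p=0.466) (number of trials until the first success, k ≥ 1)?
1.4825 nats

We have X ~ Geometric(p=0.466) (number of trials until the first success, k ≥ 1).

The Shannon entropy measures the uncertainty or information content of the distribution.

For a Geometric distribution with p=0.466 (number of trials until the first success, k ≥ 1):
H(X) = 1.4825 nats

(In bits, this would be 2.1388 bits.)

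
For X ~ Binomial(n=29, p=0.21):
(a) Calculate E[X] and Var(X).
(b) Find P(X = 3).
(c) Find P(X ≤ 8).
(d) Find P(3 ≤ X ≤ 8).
(a) E[X] = 6.0900, Var(X) = 4.8111
(b) P(X = 3) = 0.073745
(c) P(X ≤ 8) = 0.863028
(d) P(3 ≤ X ≤ 8) = 0.822847

We have X ~ Binomial(n=29, p=0.21).

(a) Moments:
E[X] = 6.0900
Var(X) = 4.8111
σ = √Var(X) = 2.1934

(b) Point probability using PMF:
P(X = 3) = 0.073745

(c) Cumulative probability using CDF:
P(X ≤ 8) = F(8) = 0.863028

(d) Range probability:
P(3 ≤ X ≤ 8) = P(X ≤ 8) - P(X ≤ 2)
                   = F(8) - F(2)
                   = 0.863028 - 0.040182
                   = 0.822847

This means approximately 82.3% of outcomes fall in the interval [3, 8].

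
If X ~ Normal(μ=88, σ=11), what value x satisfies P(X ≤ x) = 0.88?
100.9249

We have X ~ Normal(μ=88, σ=11).

We want to find x such that P(X ≤ x) = 0.88.

This is the 88th percentile, which means 88% of values fall below this point.

Using the inverse CDF (quantile function):
x = F⁻¹(0.88) = 100.9249

Verification: P(X ≤ 100.9249) = 0.88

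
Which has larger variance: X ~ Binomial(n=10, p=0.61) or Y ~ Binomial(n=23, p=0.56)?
Y has larger variance (5.6672 > 2.3790)

Compute the variance for each distribution:

X ~ Binomial(n=10, p=0.61):
Var(X) = 2.3790

Y ~ Binomial(n=23, p=0.56):
Var(Y) = 5.6672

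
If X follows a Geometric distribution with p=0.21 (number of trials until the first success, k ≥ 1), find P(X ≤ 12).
0.940908

We have X ~ Geometric(p=0.21) (number of trials until the first success, k ≥ 1).

The CDF gives us P(X ≤ k).

Using the CDF:
P(X ≤ 12) = 0.940908

This means there's approximately a 94.1% chance that X is at most 12.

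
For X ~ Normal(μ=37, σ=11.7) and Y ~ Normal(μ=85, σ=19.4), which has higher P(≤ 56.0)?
X has higher probability (P(X ≤ 56.0) = 0.9478 > P(Y ≤ 56.0) = 0.0675)

Compute P(≤ 56.0) for each distribution:

X ~ Normal(μ=37, σ=11.7):
P(X ≤ 56.0) = 0.9478

Y ~ Normal(μ=85, σ=19.4):
P(Y ≤ 56.0) = 0.0675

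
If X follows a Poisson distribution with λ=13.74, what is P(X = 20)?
0.025492

We have X ~ Poisson(λ=13.74).

For a Poisson distribution, the PMF gives us the probability of each outcome.

Using the PMF formula:
P(X = 20) = 0.025492

Rounded to 4 decimal places: 0.0255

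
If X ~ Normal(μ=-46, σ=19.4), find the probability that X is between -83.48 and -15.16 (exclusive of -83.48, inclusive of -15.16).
0.917365

We have X ~ Normal(μ=-46, σ=19.4).

To find P(-83.48 < X ≤ -15.16), we use:
P(-83.48 < X ≤ -15.16) = P(X ≤ -15.16) - P(X ≤ -83.48)
                 = F(-15.16) - F(-83.48)
                 = 0.944048 - 0.026682
                 = 0.917365

So there's approximately a 91.7% chance that X falls in this range.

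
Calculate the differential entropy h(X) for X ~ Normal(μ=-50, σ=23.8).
4.5886 nats

We have X ~ Normal(μ=-50, σ=23.8).

The differential entropy measures the uncertainty or information content of the distribution.

For a Normal distribution with μ=-50, σ=23.8:
h(X) = 4.5886 nats

(In bits, this would be 6.6200 bits.)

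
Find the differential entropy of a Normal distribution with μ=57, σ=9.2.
3.6381 nats

We have X ~ Normal(μ=57, σ=9.2).

The differential entropy measures the uncertainty or information content of the distribution.

For a Normal distribution with μ=57, σ=9.2:
h(X) = 3.6381 nats

(In bits, this would be 5.2487 bits.)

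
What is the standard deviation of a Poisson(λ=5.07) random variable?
2.2517

We have X ~ Poisson(λ=5.07).

For a Poisson distribution with λ=5.07:
σ = √Var(X) = 2.2517

The standard deviation is the square root of the variance.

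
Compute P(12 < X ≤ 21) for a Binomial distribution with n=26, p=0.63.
0.925688

We have X ~ Binomial(n=26, p=0.63).

To find P(12 < X ≤ 21), we use:
P(12 < X ≤ 21) = P(X ≤ 21) - P(X ≤ 12)
                 = F(21) - F(12)
                 = 0.985239 - 0.059551
                 = 0.925688

So there's approximately a 92.6% chance that X falls in this range.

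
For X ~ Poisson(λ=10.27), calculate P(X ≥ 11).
0.450700

We have X ~ Poisson(λ=10.27).

For discrete distributions, P(X ≥ 11) = 1 - P(X ≤ 10).

P(X ≤ 10) = 0.549300
P(X ≥ 11) = 1 - 0.549300 = 0.450700

So there's approximately a 45.1% chance that X is at least 11.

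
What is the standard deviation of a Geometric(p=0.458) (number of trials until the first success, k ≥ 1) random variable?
1.6074

We have X ~ Geometric(p=0.458) (number of trials until the first success, k ≥ 1).

For a Geometric distribution with p=0.458 (number of trials until the first success, k ≥ 1):
σ = √Var(X) = 1.6074

The standard deviation is the square root of the variance.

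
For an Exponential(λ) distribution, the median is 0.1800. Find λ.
λ = 3.8508

For X ~ Exponential(λ), the CDF is F(x) = 1 - e^(-λx).
The median m satisfies F(m) = 0.5:
1 - e^(-λm) = 0.5
e^(-λm) = 0.5
λm = ln(2)
m = ln(2) / λ

Given m = 0.1800:
λ = ln(2) / 0.1800 = 0.693147 / 0.1800 = 3.8508

Verification: ln(2) / 3.8508 = 0.1800 ✓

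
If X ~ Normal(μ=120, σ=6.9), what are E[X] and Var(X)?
E[X] = 120.0000, Var(X) = 47.6100

We have X ~ Normal(μ=120, σ=6.9).

For a Normal distribution with μ=120, σ=6.9:

Expected value:
E[X] = 120.0000

Variance:
Var(X) = 47.6100

Standard deviation:
σ = √Var(X) = 6.9000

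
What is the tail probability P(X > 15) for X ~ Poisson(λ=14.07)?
0.337582

We have X ~ Poisson(λ=14.07).

P(X > 15) = 1 - P(X ≤ 15)
                = 1 - F(15)
                = 1 - 0.662418
                = 0.337582

So there's approximately a 33.8% chance that X exceeds 15.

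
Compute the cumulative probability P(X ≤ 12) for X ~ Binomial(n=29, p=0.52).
0.168821

We have X ~ Binomial(n=29, p=0.52).

The CDF gives us P(X ≤ k).

Using the CDF:
P(X ≤ 12) = 0.168821

This means there's approximately a 16.9% chance that X is at most 12.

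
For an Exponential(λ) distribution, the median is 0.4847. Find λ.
λ = 1.4301

For X ~ Exponential(λ), the CDF is F(x) = 1 - e^(-λx).
The median m satisfies F(m) = 0.5:
1 - e^(-λm) = 0.5
e^(-λm) = 0.5
λm = ln(2)
m = ln(2) / λ

Given m = 0.4847:
λ = ln(2) / 0.4847 = 0.693147 / 0.4847 = 1.4301

Verification: ln(2) / 1.4301 = 0.4847 ✓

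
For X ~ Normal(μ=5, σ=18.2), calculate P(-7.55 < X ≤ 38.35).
0.721320

We have X ~ Normal(μ=5, σ=18.2).

To find P(-7.55 < X ≤ 38.35), we use:
P(-7.55 < X ≤ 38.35) = P(X ≤ 38.35) - P(X ≤ -7.55)
                 = F(38.35) - F(-7.55)
                 = 0.966555 - 0.245235
                 = 0.721320

So there's approximately a 72.1% chance that X falls in this range.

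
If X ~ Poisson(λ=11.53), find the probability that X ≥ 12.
0.483742

We have X ~ Poisson(λ=11.53).

For discrete distributions, P(X ≥ 12) = 1 - P(X ≤ 11).

P(X ≤ 11) = 0.516258
P(X ≥ 12) = 1 - 0.516258 = 0.483742

So there's approximately a 48.4% chance that X is at least 12.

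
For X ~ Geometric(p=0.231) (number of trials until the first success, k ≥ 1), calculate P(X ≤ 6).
0.793196

We have X ~ Geometric(p=0.231) (number of trials until the first success, k ≥ 1).

The CDF gives us P(X ≤ k).

Using the CDF:
P(X ≤ 6) = 0.793196

This means there's approximately a 79.3% chance that X is at most 6.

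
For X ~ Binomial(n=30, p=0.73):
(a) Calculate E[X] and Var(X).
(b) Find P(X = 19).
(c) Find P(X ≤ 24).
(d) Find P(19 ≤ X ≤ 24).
(a) E[X] = 21.9000, Var(X) = 5.9130
(b) P(X = 19) = 0.076833
(c) P(X ≤ 24) = 0.859010
(d) P(19 ≤ X ≤ 24) = 0.774546

We have X ~ Binomial(n=30, p=0.73).

(a) Moments:
E[X] = 21.9000
Var(X) = 5.9130
σ = √Var(X) = 2.4317

(b) Point probability using PMF:
P(X = 19) = 0.076833

(c) Cumulative probability using CDF:
P(X ≤ 24) = F(24) = 0.859010

(d) Range probability:
P(19 ≤ X ≤ 24) = P(X ≤ 24) - P(X ≤ 18)
                   = F(24) - F(18)
                   = 0.859010 - 0.084464
                   = 0.774546

This means approximately 77.5% of outcomes fall in the interval [19, 24].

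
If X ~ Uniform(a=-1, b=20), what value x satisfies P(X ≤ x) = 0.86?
17.0600

We have X ~ Uniform(a=-1, b=20).

We want to find x such that P(X ≤ x) = 0.86.

This is the 86th percentile, which means 86% of values fall below this point.

Using the inverse CDF (quantile function):
x = F⁻¹(0.86) = 17.0600

Verification: P(X ≤ 17.0600) = 0.86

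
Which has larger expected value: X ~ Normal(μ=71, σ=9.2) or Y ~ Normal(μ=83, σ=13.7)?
Y has larger mean (83.0000 > 71.0000)

Compute the expected value for each distribution:

X ~ Normal(μ=71, σ=9.2):
E[X] = 71.0000

Y ~ Normal(μ=83, σ=13.7):
E[Y] = 83.0000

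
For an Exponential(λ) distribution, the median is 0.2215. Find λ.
λ = 3.1293

For X ~ Exponential(λ), the CDF is F(x) = 1 - e^(-λx).
The median m satisfies F(m) = 0.5:
1 - e^(-λm) = 0.5
e^(-λm) = 0.5
λm = ln(2)
m = ln(2) / λ

Given m = 0.2215:
λ = ln(2) / 0.2215 = 0.693147 / 0.2215 = 3.1293

Verification: ln(2) / 3.1293 = 0.2215 ✓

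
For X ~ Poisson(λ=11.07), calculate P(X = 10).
0.118597

We have X ~ Poisson(λ=11.07).

For a Poisson distribution, the PMF gives us the probability of each outcome.

Using the PMF formula:
P(X = 10) = 0.118597

Rounded to 4 decimal places: 0.1186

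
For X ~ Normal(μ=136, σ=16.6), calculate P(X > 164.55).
0.042727

We have X ~ Normal(μ=136, σ=16.6).

P(X > 164.55) = 1 - P(X ≤ 164.55)
                = 1 - F(164.55)
                = 1 - 0.957273
                = 0.042727

So there's approximately a 4.3% chance that X exceeds 164.55.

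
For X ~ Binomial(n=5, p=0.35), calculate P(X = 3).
0.181147

We have X ~ Binomial(n=5, p=0.35).

For a Binomial distribution, the PMF gives us the probability of each outcome.

Using the PMF formula:
P(X = 3) = 0.181147

Rounded to 4 decimal places: 0.1811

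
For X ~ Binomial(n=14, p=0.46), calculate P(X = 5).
0.160989

We have X ~ Binomial(n=14, p=0.46).

For a Binomial distribution, the PMF gives us the probability of each outcome.

Using the PMF formula:
P(X = 5) = 0.160989

Rounded to 4 decimal places: 0.1610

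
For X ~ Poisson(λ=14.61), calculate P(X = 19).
0.049913

We have X ~ Poisson(λ=14.61).

For a Poisson distribution, the PMF gives us the probability of each outcome.

Using the PMF formula:
P(X = 19) = 0.049913

Rounded to 4 decimal places: 0.0499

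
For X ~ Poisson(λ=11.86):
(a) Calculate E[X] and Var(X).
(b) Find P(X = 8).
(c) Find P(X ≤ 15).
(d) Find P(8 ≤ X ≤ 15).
(a) E[X] = 11.8600, Var(X) = 11.8600
(b) P(X = 8) = 0.068616
(c) P(X ≤ 15) = 0.854372
(d) P(8 ≤ X ≤ 15) = 0.758571

We have X ~ Poisson(λ=11.86).

(a) Moments:
E[X] = 11.8600
Var(X) = 11.8600
σ = √Var(X) = 3.4438

(b) Point probability using PMF:
P(X = 8) = 0.068616

(c) Cumulative probability using CDF:
P(X ≤ 15) = F(15) = 0.854372

(d) Range probability:
P(8 ≤ X ≤ 15) = P(X ≤ 15) - P(X ≤ 7)
                   = F(15) - F(7)
                   = 0.854372 - 0.095801
                   = 0.758571

This means approximately 75.9% of outcomes fall in the interval [8, 15].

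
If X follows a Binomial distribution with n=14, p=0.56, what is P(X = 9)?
0.178821

We have X ~ Binomial(n=14, p=0.56).

For a Binomial distribution, the PMF gives us the probability of each outcome.

Using the PMF formula:
P(X = 9) = 0.178821

Rounded to 4 decimal places: 0.1788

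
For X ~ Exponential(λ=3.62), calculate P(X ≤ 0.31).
0.674437

We have X ~ Exponential(λ=3.62).

The CDF gives us P(X ≤ k).

Using the CDF:
P(X ≤ 0.31) = 0.674437

This means there's approximately a 67.4% chance that X is at most 0.31.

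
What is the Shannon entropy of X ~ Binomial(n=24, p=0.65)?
2.2660 nats

We have X ~ Binomial(n=24, p=0.65).

The Shannon entropy measures the uncertainty or information content of the distribution.

For a Binomial distribution with n=24, p=0.65:
H(X) = 2.2660 nats

(In bits, this would be 3.2691 bits.)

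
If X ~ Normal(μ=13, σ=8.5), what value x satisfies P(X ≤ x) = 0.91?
24.3964

We have X ~ Normal(μ=13, σ=8.5).

We want to find x such that P(X ≤ x) = 0.91.

This is the 91st percentile, which means 91% of values fall below this point.

Using the inverse CDF (quantile function):
x = F⁻¹(0.91) = 24.3964

Verification: P(X ≤ 24.3964) = 0.91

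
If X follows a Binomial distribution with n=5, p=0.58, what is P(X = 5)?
0.065636

We have X ~ Binomial(n=5, p=0.58).

For a Binomial distribution, the PMF gives us the probability of each outcome.

Using the PMF formula:
P(X = 5) = 0.065636

Rounded to 4 decimal places: 0.0656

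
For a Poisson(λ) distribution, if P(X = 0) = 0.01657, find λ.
λ = 4.1002

For a Poisson(λ) distribution, the PMF at 0 is:
P(X = 0) = λ^0 e^(-λ) / 0! = e^(-λ)

Given P(X = 0) = 0.01657:
e^(-λ) = 0.01657
-λ = ln(0.01657)
λ = -ln(0.01657) = 4.1002

Verification: e^(-4.1002) = 0.01657 ✓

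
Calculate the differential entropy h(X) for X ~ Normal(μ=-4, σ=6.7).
3.3210 nats

We have X ~ Normal(μ=-4, σ=6.7).

The differential entropy measures the uncertainty or information content of the distribution.

For a Normal distribution with μ=-4, σ=6.7:
h(X) = 3.3210 nats

(In bits, this would be 4.7913 bits.)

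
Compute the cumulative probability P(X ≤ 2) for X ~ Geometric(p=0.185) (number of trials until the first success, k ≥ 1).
0.335775

We have X ~ Geometric(p=0.185) (number of trials until the first success, k ≥ 1).

The CDF gives us P(X ≤ k).

Using the CDF:
P(X ≤ 2) = 0.335775

This means there's approximately a 33.6% chance that X is at most 2.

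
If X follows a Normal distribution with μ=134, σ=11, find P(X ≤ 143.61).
0.808842

We have X ~ Normal(μ=134, σ=11).

The CDF gives us P(X ≤ k).

Using the CDF:
P(X ≤ 143.61) = 0.808842

This means there's approximately a 80.9% chance that X is at most 143.61.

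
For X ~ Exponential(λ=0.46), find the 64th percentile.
2.2210

We have X ~ Exponential(λ=0.46).

We want to find x such that P(X ≤ x) = 0.64.

This is the 64th percentile, which means 64% of values fall below this point.

Using the inverse CDF (quantile function):
x = F⁻¹(0.64) = 2.2210

Verification: P(X ≤ 2.2210) = 0.64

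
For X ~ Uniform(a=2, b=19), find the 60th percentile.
12.2000

We have X ~ Uniform(a=2, b=19).

We want to find x such that P(X ≤ x) = 0.6.

This is the 60th percentile, which means 60% of values fall below this point.

Using the inverse CDF (quantile function):
x = F⁻¹(0.6) = 12.2000

Verification: P(X ≤ 12.2000) = 0.6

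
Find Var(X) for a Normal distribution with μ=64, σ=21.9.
479.6100

We have X ~ Normal(μ=64, σ=21.9).

For a Normal distribution with μ=64, σ=21.9:
Var(X) = 479.6100

The variance measures the spread of the distribution around the mean.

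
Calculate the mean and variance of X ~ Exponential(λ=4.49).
E[X] = 0.2227, Var(X) = 0.0496

We have X ~ Exponential(λ=4.49).

For an Exponential distribution with λ=4.49:

Expected value:
E[X] = 0.2227

Variance:
Var(X) = 0.0496

Standard deviation:
σ = √Var(X) = 0.2227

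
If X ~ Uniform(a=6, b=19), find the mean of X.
12.5000

We have X ~ Uniform(a=6, b=19).

For a Uniform distribution with a=6, b=19:
E[X] = 12.5000

This is the expected (average) value of X.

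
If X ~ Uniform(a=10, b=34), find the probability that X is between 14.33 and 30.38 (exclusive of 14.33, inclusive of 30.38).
0.668750

We have X ~ Uniform(a=10, b=34).

To find P(14.33 < X ≤ 30.38), we use:
P(14.33 < X ≤ 30.38) = P(X ≤ 30.38) - P(X ≤ 14.33)
                 = F(30.38) - F(14.33)
                 = 0.849167 - 0.180417
                 = 0.668750

So there's approximately a 66.9% chance that X falls in this range.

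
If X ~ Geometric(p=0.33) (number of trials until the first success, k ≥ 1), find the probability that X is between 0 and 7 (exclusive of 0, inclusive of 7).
0.939393

We have X ~ Geometric(p=0.33) (number of trials until the first success, k ≥ 1).

To find P(0 < X ≤ 7), we use:
P(0 < X ≤ 7) = P(X ≤ 7) - P(X ≤ 0)
                 = F(7) - F(0)
                 = 0.939393 - 0.000000
                 = 0.939393

So there's approximately a 93.9% chance that X falls in this range.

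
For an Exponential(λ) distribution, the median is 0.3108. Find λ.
λ = 2.2302

For X ~ Exponential(λ), the CDF is F(x) = 1 - e^(-λx).
The median m satisfies F(m) = 0.5:
1 - e^(-λm) = 0.5
e^(-λm) = 0.5
λm = ln(2)
m = ln(2) / λ

Given m = 0.3108:
λ = ln(2) / 0.3108 = 0.693147 / 0.3108 = 2.2302

Verification: ln(2) / 2.2302 = 0.3108 ✓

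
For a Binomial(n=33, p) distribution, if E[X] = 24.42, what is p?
p = 0.74

For a Binomial(n, p) distribution:
E[X] = n × p

Given n = 33 and E[X] = 24.42:
24.42 = 33 × p
p = 24.42 / 33 = 0.74

Verification: Binomial(33, 0.74) has E[X] = 24.42 ✓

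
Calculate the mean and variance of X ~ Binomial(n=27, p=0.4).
E[X] = 10.8000, Var(X) = 6.4800

We have X ~ Binomial(n=27, p=0.4).

For a Binomial distribution with n=27, p=0.4:

Expected value:
E[X] = 10.8000

Variance:
Var(X) = 6.4800

Standard deviation:
σ = √Var(X) = 2.5456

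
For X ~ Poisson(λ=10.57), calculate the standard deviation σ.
3.2512

We have X ~ Poisson(λ=10.57).

For a Poisson distribution with λ=10.57:
σ = √Var(X) = 3.2512

The standard deviation is the square root of the variance.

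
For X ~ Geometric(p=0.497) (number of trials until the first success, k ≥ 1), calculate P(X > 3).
0.127264

We have X ~ Geometric(p=0.497) (number of trials until the first success, k ≥ 1).

P(X > 3) = 1 - P(X ≤ 3)
                = 1 - F(3)
                = 1 - 0.872736
                = 0.127264

So there's approximately a 12.7% chance that X exceeds 3.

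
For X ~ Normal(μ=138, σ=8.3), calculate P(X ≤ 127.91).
0.112057

We have X ~ Normal(μ=138, σ=8.3).

The CDF gives us P(X ≤ k).

Using the CDF:
P(X ≤ 127.91) = 0.112057

This means there's approximately a 11.2% chance that X is at most 127.91.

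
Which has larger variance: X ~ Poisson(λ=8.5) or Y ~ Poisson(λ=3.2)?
X has larger variance (8.5000 > 3.2000)

Compute the variance for each distribution:

X ~ Poisson(λ=8.5):
Var(X) = 8.5000

Y ~ Poisson(λ=3.2):
Var(Y) = 3.2000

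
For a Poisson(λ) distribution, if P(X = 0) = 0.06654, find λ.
λ = 2.7100

For a Poisson(λ) distribution, the PMF at 0 is:
P(X = 0) = λ^0 e^(-λ) / 0! = e^(-λ)

Given P(X = 0) = 0.06654:
e^(-λ) = 0.06654
-λ = ln(0.06654)
λ = -ln(0.06654) = 2.7100

Verification: e^(-2.7100) = 0.06654 ✓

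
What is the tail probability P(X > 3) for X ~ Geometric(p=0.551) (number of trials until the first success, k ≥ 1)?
0.090519

We have X ~ Geometric(p=0.551) (number of trials until the first success, k ≥ 1).

P(X > 3) = 1 - P(X ≤ 3)
                = 1 - F(3)
                = 1 - 0.909481
                = 0.090519

So there's approximately a 9.1% chance that X exceeds 3.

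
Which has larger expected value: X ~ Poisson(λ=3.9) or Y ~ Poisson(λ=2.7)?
X has larger mean (3.9000 > 2.7000)

Compute the expected value for each distribution:

X ~ Poisson(λ=3.9):
E[X] = 3.9000

Y ~ Poisson(λ=2.7):
E[Y] = 2.7000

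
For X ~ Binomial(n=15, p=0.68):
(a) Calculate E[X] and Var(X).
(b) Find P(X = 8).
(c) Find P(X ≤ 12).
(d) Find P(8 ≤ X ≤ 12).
(a) E[X] = 10.2000, Var(X) = 3.2640
(b) P(X = 8) = 0.101081
(c) P(X ≤ 12) = 0.903764
(d) P(8 ≤ X ≤ 12) = 0.832635

We have X ~ Binomial(n=15, p=0.68).

(a) Moments:
E[X] = 10.2000
Var(X) = 3.2640
σ = √Var(X) = 1.8067

(b) Point probability using PMF:
P(X = 8) = 0.101081

(c) Cumulative probability using CDF:
P(X ≤ 12) = F(12) = 0.903764

(d) Range probability:
P(8 ≤ X ≤ 12) = P(X ≤ 12) - P(X ≤ 7)
                   = F(12) - F(7)
                   = 0.903764 - 0.071129
                   = 0.832635

This means approximately 83.3% of outcomes fall in the interval [8, 12].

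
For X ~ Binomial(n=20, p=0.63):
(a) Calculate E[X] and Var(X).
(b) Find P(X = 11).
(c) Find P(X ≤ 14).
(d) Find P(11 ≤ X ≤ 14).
(a) E[X] = 12.6000, Var(X) = 4.6620
(b) P(X = 11) = 0.135446
(c) P(X ≤ 14) = 0.808996
(d) P(11 ≤ X ≤ 14) = 0.643953

We have X ~ Binomial(n=20, p=0.63).

(a) Moments:
E[X] = 12.6000
Var(X) = 4.6620
σ = √Var(X) = 2.1592

(b) Point probability using PMF:
P(X = 11) = 0.135446

(c) Cumulative probability using CDF:
P(X ≤ 14) = F(14) = 0.808996

(d) Range probability:
P(11 ≤ X ≤ 14) = P(X ≤ 14) - P(X ≤ 10)
                   = F(14) - F(10)
                   = 0.808996 - 0.165043
                   = 0.643953

This means approximately 64.4% of outcomes fall in the interval [11, 14].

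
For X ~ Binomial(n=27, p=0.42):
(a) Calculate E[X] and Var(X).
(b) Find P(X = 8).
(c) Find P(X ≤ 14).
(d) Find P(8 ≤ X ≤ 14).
(a) E[X] = 11.3400, Var(X) = 6.5772
(b) P(X = 8) = 0.068785
(c) P(X ≤ 14) = 0.890435
(d) P(8 ≤ X ≤ 14) = 0.825846

We have X ~ Binomial(n=27, p=0.42).

(a) Moments:
E[X] = 11.3400
Var(X) = 6.5772
σ = √Var(X) = 2.5646

(b) Point probability using PMF:
P(X = 8) = 0.068785

(c) Cumulative probability using CDF:
P(X ≤ 14) = F(14) = 0.890435

(d) Range probability:
P(8 ≤ X ≤ 14) = P(X ≤ 14) - P(X ≤ 7)
                   = F(14) - F(7)
                   = 0.890435 - 0.064589
                   = 0.825846

This means approximately 82.6% of outcomes fall in the interval [8, 14].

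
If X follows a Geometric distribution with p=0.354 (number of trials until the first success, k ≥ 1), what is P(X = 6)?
0.039826

We have X ~ Geometric(p=0.354) (number of trials until the first success, k ≥ 1).

For a Geometric distribution, the PMF gives us the probability of each outcome.

Using the PMF formula:
P(X = 6) = 0.039826

Rounded to 4 decimal places: 0.0398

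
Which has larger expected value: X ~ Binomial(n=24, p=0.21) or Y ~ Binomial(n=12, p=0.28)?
X has larger mean (5.0400 > 3.3600)

Compute the expected value for each distribution:

X ~ Binomial(n=24, p=0.21):
E[X] = 5.0400

Y ~ Binomial(n=12, p=0.28):
E[Y] = 3.3600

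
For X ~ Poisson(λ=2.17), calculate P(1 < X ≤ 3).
0.463276

We have X ~ Poisson(λ=2.17).

To find P(1 < X ≤ 3), we use:
P(1 < X ≤ 3) = P(X ≤ 3) - P(X ≤ 1)
                 = F(3) - F(1)
                 = 0.825219 - 0.361943
                 = 0.463276

So there's approximately a 46.3% chance that X falls in this range.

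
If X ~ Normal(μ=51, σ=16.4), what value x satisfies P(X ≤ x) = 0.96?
79.7113

We have X ~ Normal(μ=51, σ=16.4).

We want to find x such that P(X ≤ x) = 0.96.

This is the 96th percentile, which means 96% of values fall below this point.

Using the inverse CDF (quantile function):
x = F⁻¹(0.96) = 79.7113

Verification: P(X ≤ 79.7113) = 0.96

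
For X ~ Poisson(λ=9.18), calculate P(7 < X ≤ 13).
0.613476

We have X ~ Poisson(λ=9.18).

To find P(7 < X ≤ 13), we use:
P(7 < X ≤ 13) = P(X ≤ 13) - P(X ≤ 7)
                 = F(13) - F(7)
                 = 0.916717 - 0.303242
                 = 0.613476

So there's approximately a 61.3% chance that X falls in this range.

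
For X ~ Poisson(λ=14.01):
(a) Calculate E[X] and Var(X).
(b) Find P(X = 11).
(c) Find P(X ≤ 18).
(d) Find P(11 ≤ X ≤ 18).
(a) E[X] = 14.0100, Var(X) = 14.0100
(b) P(X = 11) = 0.084178
(c) P(X ≤ 18) = 0.882088
(d) P(11 ≤ X ≤ 18) = 0.707068

We have X ~ Poisson(λ=14.01).

(a) Moments:
E[X] = 14.0100
Var(X) = 14.0100
σ = √Var(X) = 3.7430

(b) Point probability using PMF:
P(X = 11) = 0.084178

(c) Cumulative probability using CDF:
P(X ≤ 18) = F(18) = 0.882088

(d) Range probability:
P(11 ≤ X ≤ 18) = P(X ≤ 18) - P(X ≤ 10)
                   = F(18) - F(10)
                   = 0.882088 - 0.175019
                   = 0.707068

This means approximately 70.7% of outcomes fall in the interval [11, 18].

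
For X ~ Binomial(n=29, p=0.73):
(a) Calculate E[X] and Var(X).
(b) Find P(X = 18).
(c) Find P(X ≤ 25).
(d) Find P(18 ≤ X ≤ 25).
(a) E[X] = 21.1700, Var(X) = 5.7159
(b) P(X = 18) = 0.066658
(c) P(X ≤ 25) = 0.972583
(d) P(18 ≤ X ≤ 25) = 0.906117

We have X ~ Binomial(n=29, p=0.73).

(a) Moments:
E[X] = 21.1700
Var(X) = 5.7159
σ = √Var(X) = 2.3908

(b) Point probability using PMF:
P(X = 18) = 0.066658

(c) Cumulative probability using CDF:
P(X ≤ 25) = F(25) = 0.972583

(d) Range probability:
P(18 ≤ X ≤ 25) = P(X ≤ 25) - P(X ≤ 17)
                   = F(25) - F(17)
                   = 0.972583 - 0.066466
                   = 0.906117

This means approximately 90.6% of outcomes fall in the interval [18, 25].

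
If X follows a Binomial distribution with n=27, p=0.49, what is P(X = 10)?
0.071913

We have X ~ Binomial(n=27, p=0.49).

For a Binomial distribution, the PMF gives us the probability of each outcome.

Using the PMF formula:
P(X = 10) = 0.071913

Rounded to 4 decimal places: 0.0719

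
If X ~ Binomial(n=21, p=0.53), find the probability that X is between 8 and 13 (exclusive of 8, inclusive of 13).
0.724910

We have X ~ Binomial(n=21, p=0.53).

To find P(8 < X ≤ 13), we use:
P(8 < X ≤ 13) = P(X ≤ 13) - P(X ≤ 8)
                 = F(13) - F(8)
                 = 0.850034 - 0.125124
                 = 0.724910

So there's approximately a 72.5% chance that X falls in this range.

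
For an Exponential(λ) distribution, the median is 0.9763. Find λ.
λ = 0.7100

For X ~ Exponential(λ), the CDF is F(x) = 1 - e^(-λx).
The median m satisfies F(m) = 0.5:
1 - e^(-λm) = 0.5
e^(-λm) = 0.5
λm = ln(2)
m = ln(2) / λ

Given m = 0.9763:
λ = ln(2) / 0.9763 = 0.693147 / 0.9763 = 0.7100

Verification: ln(2) / 0.7100 = 0.9763 ✓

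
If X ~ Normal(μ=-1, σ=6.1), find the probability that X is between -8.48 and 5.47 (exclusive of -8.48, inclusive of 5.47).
0.745521

We have X ~ Normal(μ=-1, σ=6.1).

To find P(-8.48 < X ≤ 5.47), we use:
P(-8.48 < X ≤ 5.47) = P(X ≤ 5.47) - P(X ≤ -8.48)
                 = F(5.47) - F(-8.48)
                 = 0.855577 - 0.110056
                 = 0.745521

So there's approximately a 74.6% chance that X falls in this range.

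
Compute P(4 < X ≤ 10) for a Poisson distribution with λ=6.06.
0.677745

We have X ~ Poisson(λ=6.06).

To find P(4 < X ≤ 10), we use:
P(4 < X ≤ 10) = P(X ≤ 10) - P(X ≤ 4)
                 = F(10) - F(4)
                 = 0.954851 - 0.277106
                 = 0.677745

So there's approximately a 67.8% chance that X falls in this range.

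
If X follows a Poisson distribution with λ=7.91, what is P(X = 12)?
0.045974

We have X ~ Poisson(λ=7.91).

For a Poisson distribution, the PMF gives us the probability of each outcome.

Using the PMF formula:
P(X = 12) = 0.045974

Rounded to 4 decimal places: 0.0460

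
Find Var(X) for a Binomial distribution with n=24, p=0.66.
5.3856

We have X ~ Binomial(n=24, p=0.66).

For a Binomial distribution with n=24, p=0.66:
Var(X) = 5.3856

The variance measures the spread of the distribution around the mean.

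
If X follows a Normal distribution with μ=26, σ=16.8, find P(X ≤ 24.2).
0.457338

We have X ~ Normal(μ=26, σ=16.8).

The CDF gives us P(X ≤ k).

Using the CDF:
P(X ≤ 24.2) = 0.457338

This means there's approximately a 45.7% chance that X is at most 24.2.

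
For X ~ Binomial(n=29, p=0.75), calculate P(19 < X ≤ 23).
0.602006

We have X ~ Binomial(n=29, p=0.75).

To find P(19 < X ≤ 23), we use:
P(19 < X ≤ 23) = P(X ≤ 23) - P(X ≤ 19)
                 = F(23) - F(19)
                 = 0.768311 - 0.166305
                 = 0.602006

So there's approximately a 60.2% chance that X falls in this range.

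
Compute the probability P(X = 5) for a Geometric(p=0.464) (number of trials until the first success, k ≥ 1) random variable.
0.038298

We have X ~ Geometric(p=0.464) (number of trials until the first success, k ≥ 1).

For a Geometric distribution, the PMF gives us the probability of each outcome.

Using the PMF formula:
P(X = 5) = 0.038298

Rounded to 4 decimal places: 0.0383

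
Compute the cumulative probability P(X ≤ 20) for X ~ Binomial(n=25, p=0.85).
0.317893

We have X ~ Binomial(n=25, p=0.85).

The CDF gives us P(X ≤ k).

Using the CDF:
P(X ≤ 20) = 0.317893

This means there's approximately a 31.8% chance that X is at most 20.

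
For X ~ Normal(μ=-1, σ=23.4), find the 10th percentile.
-30.9883

We have X ~ Normal(μ=-1, σ=23.4).

We want to find x such that P(X ≤ x) = 0.1.

This is the 10th percentile, which means 10% of values fall below this point.

Using the inverse CDF (quantile function):
x = F⁻¹(0.1) = -30.9883

Verification: P(X ≤ -30.9883) = 0.1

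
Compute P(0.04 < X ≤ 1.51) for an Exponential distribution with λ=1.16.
0.781164

We have X ~ Exponential(λ=1.16).

To find P(0.04 < X ≤ 1.51), we use:
P(0.04 < X ≤ 1.51) = P(X ≤ 1.51) - P(X ≤ 0.04)
                 = F(1.51) - F(0.04)
                 = 0.826504 - 0.045340
                 = 0.781164

So there's approximately a 78.1% chance that X falls in this range.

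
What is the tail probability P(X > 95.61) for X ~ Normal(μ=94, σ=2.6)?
0.267882

We have X ~ Normal(μ=94, σ=2.6).

P(X > 95.61) = 1 - P(X ≤ 95.61)
                = 1 - F(95.61)
                = 1 - 0.732118
                = 0.267882

So there's approximately a 26.8% chance that X exceeds 95.61.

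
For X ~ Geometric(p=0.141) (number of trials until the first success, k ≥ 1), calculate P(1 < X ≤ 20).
0.811152

We have X ~ Geometric(p=0.141) (number of trials until the first success, k ≥ 1).

To find P(1 < X ≤ 20), we use:
P(1 < X ≤ 20) = P(X ≤ 20) - P(X ≤ 1)
                 = F(20) - F(1)
                 = 0.952152 - 0.141000
                 = 0.811152

So there's approximately a 81.1% chance that X falls in this range.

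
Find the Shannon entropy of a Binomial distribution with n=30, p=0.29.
2.3266 nats

We have X ~ Binomial(n=30, p=0.29).

The Shannon entropy measures the uncertainty or information content of the distribution.

For a Binomial distribution with n=30, p=0.29:
H(X) = 2.3266 nats

(In bits, this would be 3.3566 bits.)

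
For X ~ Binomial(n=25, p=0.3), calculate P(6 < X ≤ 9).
0.469909

We have X ~ Binomial(n=25, p=0.3).

To find P(6 < X ≤ 9), we use:
P(6 < X ≤ 9) = P(X ≤ 9) - P(X ≤ 6)
                 = F(9) - F(6)
                 = 0.810564 - 0.340655
                 = 0.469909

So there's approximately a 47.0% chance that X falls in this range.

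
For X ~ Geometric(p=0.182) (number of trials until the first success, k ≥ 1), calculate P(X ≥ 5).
0.447727

We have X ~ Geometric(p=0.182) (number of trials until the first success, k ≥ 1).

For discrete distributions, P(X ≥ 5) = 1 - P(X ≤ 4).

P(X ≤ 4) = 0.552273
P(X ≥ 5) = 1 - 0.552273 = 0.447727

So there's approximately a 44.8% chance that X is at least 5.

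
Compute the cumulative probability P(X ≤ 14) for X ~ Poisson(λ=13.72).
0.600086

We have X ~ Poisson(λ=13.72).

The CDF gives us P(X ≤ k).

Using the CDF:
P(X ≤ 14) = 0.600086

This means there's approximately a 60.0% chance that X is at most 14.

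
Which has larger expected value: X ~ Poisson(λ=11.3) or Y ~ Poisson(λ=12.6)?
Y has larger mean (12.6000 > 11.3000)

Compute the expected value for each distribution:

X ~ Poisson(λ=11.3):
E[X] = 11.3000

Y ~ Poisson(λ=12.6):
E[Y] = 12.6000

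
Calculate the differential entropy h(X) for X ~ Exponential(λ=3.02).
-0.1053 nats

We have X ~ Exponential(λ=3.02).

The differential entropy measures the uncertainty or information content of the distribution.

For an Exponential distribution with λ=3.02:
h(X) = -0.1053 nats

(In bits, this would be -0.1519 bits.)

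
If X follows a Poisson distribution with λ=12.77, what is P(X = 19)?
0.024355

We have X ~ Poisson(λ=12.77).

For a Poisson distribution, the PMF gives us the probability of each outcome.

Using the PMF formula:
P(X = 19) = 0.024355

Rounded to 4 decimal places: 0.0244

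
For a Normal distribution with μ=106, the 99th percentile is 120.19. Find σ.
σ = 6.0997

For X ~ Normal(μ, σ), the p-th percentile satisfies x = μ + z_p × σ,
where z_p = Φ⁻¹(p) is the standard normal quantile.

Step 1: z_{0.99} = Φ⁻¹(0.99) = 2.3263

Step 2: Solve for σ:
120.19 = 106 + 2.3263 × σ
σ = (120.19 - 106) / 2.3263
σ = 14.19 / 2.3263
σ = 6.0997

Verification: μ + z × σ = 106 + 2.3263 × 6.0997 = 120.19 ✓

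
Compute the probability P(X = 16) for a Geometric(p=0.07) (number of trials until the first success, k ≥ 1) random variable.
0.023569

We have X ~ Geometric(p=0.07) (number of trials until the first success, k ≥ 1).

For a Geometric distribution, the PMF gives us the probability of each outcome.

Using the PMF formula:
P(X = 16) = 0.023569

Rounded to 4 decimal places: 0.0236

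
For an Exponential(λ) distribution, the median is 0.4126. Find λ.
λ = 1.6799

For X ~ Exponential(λ), the CDF is F(x) = 1 - e^(-λx).
The median m satisfies F(m) = 0.5:
1 - e^(-λm) = 0.5
e^(-λm) = 0.5
λm = ln(2)
m = ln(2) / λ

Given m = 0.4126:
λ = ln(2) / 0.4126 = 0.693147 / 0.4126 = 1.6799

Verification: ln(2) / 1.6799 = 0.4126 ✓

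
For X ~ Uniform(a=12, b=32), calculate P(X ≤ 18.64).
0.332000

We have X ~ Uniform(a=12, b=32).

The CDF gives us P(X ≤ k).

Using the CDF:
P(X ≤ 18.64) = 0.332000

This means there's approximately a 33.2% chance that X is at most 18.64.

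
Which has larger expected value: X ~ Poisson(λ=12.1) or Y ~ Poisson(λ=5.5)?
X has larger mean (12.1000 > 5.5000)

Compute the expected value for each distribution:

X ~ Poisson(λ=12.1):
E[X] = 12.1000

Y ~ Poisson(λ=5.5):
E[Y] = 5.5000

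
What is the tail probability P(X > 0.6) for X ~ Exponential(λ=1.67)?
0.367144

We have X ~ Exponential(λ=1.67).

P(X > 0.6) = 1 - P(X ≤ 0.6)
                = 1 - F(0.6)
                = 1 - 0.632856
                = 0.367144

So there's approximately a 36.7% chance that X exceeds 0.6.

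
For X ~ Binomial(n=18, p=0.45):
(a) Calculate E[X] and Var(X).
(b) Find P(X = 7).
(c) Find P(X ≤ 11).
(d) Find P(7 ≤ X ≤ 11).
(a) E[X] = 8.1000, Var(X) = 4.4550
(b) P(X = 7) = 0.165665
(c) P(X ≤ 11) = 0.946281
(d) P(7 ≤ X ≤ 11) = 0.720471

We have X ~ Binomial(n=18, p=0.45).

(a) Moments:
E[X] = 8.1000
Var(X) = 4.4550
σ = √Var(X) = 2.1107

(b) Point probability using PMF:
P(X = 7) = 0.165665

(c) Cumulative probability using CDF:
P(X ≤ 11) = F(11) = 0.946281

(d) Range probability:
P(7 ≤ X ≤ 11) = P(X ≤ 11) - P(X ≤ 6)
                   = F(11) - F(6)
                   = 0.946281 - 0.225810
                   = 0.720471

This means approximately 72.0% of outcomes fall in the interval [7, 11].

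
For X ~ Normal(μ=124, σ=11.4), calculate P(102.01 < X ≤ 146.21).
0.947439

We have X ~ Normal(μ=124, σ=11.4).

To find P(102.01 < X ≤ 146.21), we use:
P(102.01 < X ≤ 146.21) = P(X ≤ 146.21) - P(X ≤ 102.01)
                 = F(146.21) - F(102.01)
                 = 0.974307 - 0.026869
                 = 0.947439

So there's approximately a 94.7% chance that X falls in this range.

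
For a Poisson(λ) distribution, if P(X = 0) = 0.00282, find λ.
λ = 5.8710

For a Poisson(λ) distribution, the PMF at 0 is:
P(X = 0) = λ^0 e^(-λ) / 0! = e^(-λ)

Given P(X = 0) = 0.00282:
e^(-λ) = 0.00282
-λ = ln(0.00282)
λ = -ln(0.00282) = 5.8710

Verification: e^(-5.8710) = 0.00282 ✓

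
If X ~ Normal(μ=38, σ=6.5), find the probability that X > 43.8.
0.186114

We have X ~ Normal(μ=38, σ=6.5).

P(X > 43.8) = 1 - P(X ≤ 43.8)
                = 1 - F(43.8)
                = 1 - 0.813886
                = 0.186114

So there's approximately a 18.6% chance that X exceeds 43.8.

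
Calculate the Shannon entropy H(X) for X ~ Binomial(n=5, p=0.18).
1.1935 nats

We have X ~ Binomial(n=5, p=0.18).

The Shannon entropy measures the uncertainty or information content of the distribution.

For a Binomial distribution with n=5, p=0.18:
H(X) = 1.1935 nats

(In bits, this would be 1.7219 bits.)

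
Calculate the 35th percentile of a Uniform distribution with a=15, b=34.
21.6500

We have X ~ Uniform(a=15, b=34).

We want to find x such that P(X ≤ x) = 0.35.

This is the 35th percentile, which means 35% of values fall below this point.

Using the inverse CDF (quantile function):
x = F⁻¹(0.35) = 21.6500

Verification: P(X ≤ 21.6500) = 0.35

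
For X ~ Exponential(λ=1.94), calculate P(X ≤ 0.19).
0.308298

We have X ~ Exponential(λ=1.94).

The CDF gives us P(X ≤ k).

Using the CDF:
P(X ≤ 0.19) = 0.308298

This means there's approximately a 30.8% chance that X is at most 0.19.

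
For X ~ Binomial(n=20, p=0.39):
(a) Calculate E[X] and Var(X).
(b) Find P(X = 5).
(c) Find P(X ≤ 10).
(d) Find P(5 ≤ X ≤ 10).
(a) E[X] = 7.8000, Var(X) = 4.7580
(b) P(X = 5) = 0.084278
(c) P(X ≤ 10) = 0.891031
(d) P(5 ≤ X ≤ 10) = 0.830024

We have X ~ Binomial(n=20, p=0.39).

(a) Moments:
E[X] = 7.8000
Var(X) = 4.7580
σ = √Var(X) = 2.1813

(b) Point probability using PMF:
P(X = 5) = 0.084278

(c) Cumulative probability using CDF:
P(X ≤ 10) = F(10) = 0.891031

(d) Range probability:
P(5 ≤ X ≤ 10) = P(X ≤ 10) - P(X ≤ 4)
                   = F(10) - F(4)
                   = 0.891031 - 0.061007
                   = 0.830024

This means approximately 83.0% of outcomes fall in the interval [5, 10].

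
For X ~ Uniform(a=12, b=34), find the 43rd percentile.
21.4600

We have X ~ Uniform(a=12, b=34).

We want to find x such that P(X ≤ x) = 0.43.

This is the 43rd percentile, which means 43% of values fall below this point.

Using the inverse CDF (quantile function):
x = F⁻¹(0.43) = 21.4600

Verification: P(X ≤ 21.4600) = 0.43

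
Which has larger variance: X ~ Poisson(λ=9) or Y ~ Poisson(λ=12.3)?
Y has larger variance (12.3000 > 9.0000)

Compute the variance for each distribution:

X ~ Poisson(λ=9):
Var(X) = 9.0000

Y ~ Poisson(λ=12.3):
Var(Y) = 12.3000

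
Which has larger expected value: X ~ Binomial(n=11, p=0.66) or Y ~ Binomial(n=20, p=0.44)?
Y has larger mean (8.8000 > 7.2600)

Compute the expected value for each distribution:

X ~ Binomial(n=11, p=0.66):
E[X] = 7.2600

Y ~ Binomial(n=20, p=0.44):
E[Y] = 8.8000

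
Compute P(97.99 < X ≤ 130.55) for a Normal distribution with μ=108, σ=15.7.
0.662669

We have X ~ Normal(μ=108, σ=15.7).

To find P(97.99 < X ≤ 130.55), we use:
P(97.99 < X ≤ 130.55) = P(X ≤ 130.55) - P(X ≤ 97.99)
                 = F(130.55) - F(97.99)
                 = 0.924542 - 0.261874
                 = 0.662669

So there's approximately a 66.3% chance that X falls in this range.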